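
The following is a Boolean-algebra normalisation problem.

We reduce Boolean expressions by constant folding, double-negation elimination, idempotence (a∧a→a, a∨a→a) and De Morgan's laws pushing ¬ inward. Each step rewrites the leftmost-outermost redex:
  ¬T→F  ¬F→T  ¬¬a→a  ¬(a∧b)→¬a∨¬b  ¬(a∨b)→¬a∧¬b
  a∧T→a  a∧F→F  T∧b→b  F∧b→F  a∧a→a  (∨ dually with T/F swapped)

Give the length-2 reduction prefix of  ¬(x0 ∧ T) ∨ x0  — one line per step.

  start: ¬(x0 ∧ T) ∨ x0
  step 1: (¬x0 ∨ ¬T) ∨ x0
  step 2: (¬x0 ∨ F) ∨ x0

Answer: after 2 steps: (¬x0 ∨ F) ∨ x0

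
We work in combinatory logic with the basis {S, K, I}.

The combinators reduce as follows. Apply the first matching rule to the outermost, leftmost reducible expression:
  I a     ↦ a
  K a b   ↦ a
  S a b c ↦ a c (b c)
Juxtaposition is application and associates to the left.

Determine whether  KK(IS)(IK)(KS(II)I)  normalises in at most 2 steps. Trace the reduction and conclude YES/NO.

  start: KK(IS)(IK)(KS(II)I)
  [1] K(IK)(KS(II)I)
  [2] IK

Answer: NO — after 2 steps the term is IK, not yet normal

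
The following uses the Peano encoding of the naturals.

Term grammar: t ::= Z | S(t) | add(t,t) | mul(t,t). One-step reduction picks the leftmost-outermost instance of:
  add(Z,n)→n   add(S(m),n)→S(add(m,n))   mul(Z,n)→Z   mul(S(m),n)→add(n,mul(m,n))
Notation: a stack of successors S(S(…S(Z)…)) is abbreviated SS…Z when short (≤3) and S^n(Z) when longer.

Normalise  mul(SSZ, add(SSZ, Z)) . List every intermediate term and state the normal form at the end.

  start: mul(SSZ, add(SSZ, Z))
  →1  add(add(SSZ, Z), mul(SZ, add(SSZ, Z)))
  →2  add(S(add(SZ, Z)), mul(SZ, add(SSZ, Z)))
  →3  S(add(add(SZ, Z), mul(SZ, add(SSZ, Z))))
  →4  S(add(S(add(Z, Z)), mul(SZ, add(SSZ, Z))))
  →5  S(S(add(add(Z, Z), mul(SZ, add(SSZ, Z)))))
  →6  S(S(add(Z, mul(SZ, add(SSZ, Z)))))
  →7  S(S(mul(SZ, add(SSZ, Z))))
  →8  S(S(add(add(SSZ, Z), mul(Z, add(SSZ, Z)))))
  →9  S(S(add(S(add(SZ, Z)), mul(Z, add(SSZ, Z)))))
  →10  S(S(S(add(add(SZ, Z), mul(Z, add(SSZ, Z))))))
  →11  S(S(S(add(S(add(Z, Z)), mul(Z, add(SSZ, Z))))))
  →12  S(S(S(S(add(add(Z, Z), mul(Z, add(SSZ, Z)))))))
  →13  S(S(S(S(add(Z, mul(Z, add(SSZ, Z)))))))
  →14  S(S(S(S(mul(Z, add(SSZ, Z))))))
  →15  S^4(Z)

Answer: normal form = S^4(Z)  (in 15 steps)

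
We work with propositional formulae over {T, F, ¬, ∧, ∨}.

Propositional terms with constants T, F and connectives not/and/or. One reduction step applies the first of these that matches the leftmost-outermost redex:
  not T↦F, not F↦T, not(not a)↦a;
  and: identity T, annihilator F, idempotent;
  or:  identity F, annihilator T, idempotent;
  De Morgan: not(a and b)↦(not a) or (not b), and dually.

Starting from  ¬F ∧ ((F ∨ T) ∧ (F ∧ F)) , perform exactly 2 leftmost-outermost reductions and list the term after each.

Answer: after 2 steps: (F ∨ T) ∧ (F ∧ F)

Reduction:
  start: ¬F ∧ ((F ∨ T) ∧ (F ∧ F))
  step 1: T ∧ ((F ∨ T) ∧ (F ∧ F))
  step 2: (F ∨ T) ∧ (F ∧ F)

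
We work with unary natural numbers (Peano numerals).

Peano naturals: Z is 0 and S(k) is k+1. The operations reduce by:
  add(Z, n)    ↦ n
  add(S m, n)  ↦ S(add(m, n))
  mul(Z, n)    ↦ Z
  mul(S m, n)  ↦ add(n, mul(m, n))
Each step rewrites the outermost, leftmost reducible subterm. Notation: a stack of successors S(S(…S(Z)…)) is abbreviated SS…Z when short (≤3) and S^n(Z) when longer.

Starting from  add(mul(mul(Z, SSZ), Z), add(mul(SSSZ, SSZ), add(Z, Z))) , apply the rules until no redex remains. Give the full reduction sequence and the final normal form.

Answer: normal form = S^6(Z)  (in 24 steps)

Reduction:
  start: add(mul(mul(Z, SSZ), Z), add(mul(SSSZ, SSZ), add(Z, Z)))
  →1  add(mul(Z, Z), add(mul(SSSZ, SSZ), add(Z, Z)))
  →2  add(Z, add(mul(SSSZ, SSZ), add(Z, Z)))
  →3  add(mul(SSSZ, SSZ), add(Z, Z))
  →4  add(add(SSZ, mul(SSZ, SSZ)), add(Z, Z))
  →5  add(S(add(SZ, mul(SSZ, SSZ))), add(Z, Z))
  →6  S(add(add(SZ, mul(SSZ, SSZ)), add(Z, Z)))
  →7  S(add(S(add(Z, mul(SSZ, SSZ))), add(Z, Z)))
  →8  S(S(add(add(Z, mul(SSZ, SSZ)), add(Z, Z))))
  →9  S(S(add(mul(SSZ, SSZ), add(Z, Z))))
  →10  S(S(add(add(SSZ, mul(SZ, SSZ)), add(Z, Z))))
  →11  S(S(add(S(add(SZ, mul(SZ, SSZ))), add(Z, Z))))
  →12  S(S(S(add(add(SZ, mul(SZ, SSZ)), add(Z, Z)))))
  →13  S(S(S(add(S(add(Z, mul(SZ, SSZ))), add(Z, Z)))))
  →14  S(S(S(S(add(add(Z, mul(SZ, SSZ)), add(Z, Z))))))
  →15  S(S(S(S(add(mul(SZ, SSZ), add(Z, Z))))))
  →16  S(S(S(S(add(add(SSZ, mul(Z, SSZ)), add(Z, Z))))))
  →17  S(S(S(S(add(S(add(SZ, mul(Z, SSZ))), add(Z, Z))))))
  →18  S(S(S(S(S(add(add(SZ, mul(Z, SSZ)), add(Z, Z)))))))
  →19  S(S(S(S(S(add(S(add(Z, mul(Z, SSZ))), add(Z, Z)))))))
  →20  S(S(S(S(S(S(add(add(Z, mul(Z, SSZ)), add(Z, Z))))))))
  →21  S(S(S(S(S(S(add(mul(Z, SSZ), add(Z, Z))))))))
  →22  S(S(S(S(S(S(add(Z, add(Z, Z))))))))
  →23  S(S(S(S(S(S(add(Z, Z)))))))
  →24  S^6(Z)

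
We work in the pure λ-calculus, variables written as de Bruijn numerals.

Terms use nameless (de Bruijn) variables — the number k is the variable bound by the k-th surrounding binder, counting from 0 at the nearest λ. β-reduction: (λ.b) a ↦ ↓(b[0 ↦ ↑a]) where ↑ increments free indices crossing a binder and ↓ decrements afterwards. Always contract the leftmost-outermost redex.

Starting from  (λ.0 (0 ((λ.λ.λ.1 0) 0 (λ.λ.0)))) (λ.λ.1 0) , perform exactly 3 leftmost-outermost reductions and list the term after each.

Answer: after 3 steps: λ.(λ.(λ.λ.λ.1 0) (λ.λ.1 0) (λ.λ.0) 0) 0

Derivation:
  start: (λ.0 (0 ((λ.λ.λ.1 0) 0 (λ.λ.0)))) (λ.λ.1 0)
  [1] (λ.λ.1 0) ((λ.λ.1 0) ((λ.λ.λ.1 0) (λ.λ.1 0) (λ.λ.0)))
  [2] λ.(λ.λ.1 0) ((λ.λ.λ.1 0) (λ.λ.1 0) (λ.λ.0)) 0
  [3] λ.(λ.(λ.λ.λ.1 0) (λ.λ.1 0) (λ.λ.0) 0) 0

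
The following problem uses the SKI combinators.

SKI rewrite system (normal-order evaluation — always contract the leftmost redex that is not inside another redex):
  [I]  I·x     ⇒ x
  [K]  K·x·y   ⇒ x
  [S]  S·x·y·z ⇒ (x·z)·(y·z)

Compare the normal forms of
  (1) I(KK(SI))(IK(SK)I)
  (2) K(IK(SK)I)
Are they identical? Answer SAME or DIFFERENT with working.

Answer: SAME — A ⇓ K(SK), B ⇓ K(SK)

Working:
Term A:
  start: I(KK(SI))(IK(SK)I)
  step 1: KK(SI)(IK(SK)I)
  step 2: K(IK(SK)I)
  step 3: K(K(SK)I)
  step 4: K(SK)

Term B:
  start: K(IK(SK)I)
  step 1: K(K(SK)I)
  step 2: K(SK)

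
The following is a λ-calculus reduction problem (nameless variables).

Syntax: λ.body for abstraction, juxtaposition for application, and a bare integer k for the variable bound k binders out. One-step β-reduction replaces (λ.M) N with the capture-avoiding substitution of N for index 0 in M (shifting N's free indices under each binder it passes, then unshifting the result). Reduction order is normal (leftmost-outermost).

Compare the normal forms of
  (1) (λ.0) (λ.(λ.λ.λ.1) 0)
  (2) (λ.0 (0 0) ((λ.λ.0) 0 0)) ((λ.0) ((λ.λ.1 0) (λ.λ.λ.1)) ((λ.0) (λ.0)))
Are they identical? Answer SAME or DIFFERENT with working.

Term A:
  start: (λ.0) (λ.(λ.λ.λ.1) 0)
  step 1: λ.(λ.λ.λ.1) 0
  step 2: λ.λ.λ.1

Term B:
  start: (λ.0 (0 0) ((λ.λ.0) 0 0)) ((λ.0) ((λ.λ.1 0) (λ.λ.λ.1)) ((λ.0) (λ.0)))
  step 1: (λ.0) ((λ.λ.1 0) (λ.λ.λ.1)) ((λ.0) (λ.0)) ((λ.0) ((λ.λ.1 0) (λ.λ.λ.1)) ((λ.0) (λ.0)) ((λ.0) ((λ.λ.1 0) (λ.λ.λ.1)) ((λ.0) (λ.0)))) ((λ.λ.0) ((λ.0) ((λ.λ.1 0) (λ.λ.λ.1)) ((λ.0) (λ.0))) ((λ.0) ((λ.λ.1 0) (λ.λ.λ.1)) ((λ.0) (λ.0))))
  step 2: (λ.λ.1 0) (λ.λ.λ.1) ((λ.0) (λ.0)) ((λ.0) ((λ.λ.1 0) (λ.λ.λ.1)) ((λ.0) (λ.0)) ((λ.0) ((λ.λ.1 0) (λ.λ.λ.1)) ((λ.0) (λ.0)))) ((λ.λ.0) ((λ.0) ((λ.λ.1 0) (λ.λ.λ.1)) ((λ.0) (λ.0))) ((λ.0) ((λ.λ.1 0) (λ.λ.λ.1)) ((λ.0) (λ.0))))
  step 3: (λ.(λ.λ.λ.1) 0) ((λ.0) (λ.0)) ((λ.0) ((λ.λ.1 0) (λ.λ.λ.1)) ((λ.0) (λ.0)) ((λ.0) ((λ.λ.1 0) (λ.λ.λ.1)) ((λ.0) (λ.0)))) ((λ.λ.0) ((λ.0) ((λ.λ.1 0) (λ.λ.λ.1)) ((λ.0) (λ.0))) ((λ.0) ((λ.λ.1 0) (λ.λ.λ.1)) ((λ.0) (λ.0))))
  step 4: (λ.λ.λ.1) ((λ.0) (λ.0)) ((λ.0) ((λ.λ.1 0) (λ.λ.λ.1)) ((λ.0) (λ.0)) ((λ.0) ((λ.λ.1 0) (λ.λ.λ.1)) ((λ.0) (λ.0)))) ((λ.λ.0) ((λ.0) ((λ.λ.1 0) (λ.λ.λ.1)) ((λ.0) (λ.0))) ((λ.0) ((λ.λ.1 0) (λ.λ.λ.1)) ((λ.0) (λ.0))))
  step 5: (λ.λ.1) ((λ.0) ((λ.λ.1 0) (λ.λ.λ.1)) ((λ.0) (λ.0)) ((λ.0) ((λ.λ.1 0) (λ.λ.λ.1)) ((λ.0) (λ.0)))) ((λ.λ.0) ((λ.0) ((λ.λ.1 0) (λ.λ.λ.1)) ((λ.0) (λ.0))) ((λ.0) ((λ.λ.1 0) (λ.λ.λ.1)) ((λ.0) (λ.0))))
  step 6: (λ.(λ.0) ((λ.λ.1 0) (λ.λ.λ.1)) ((λ.0) (λ.0)) ((λ.0) ((λ.λ.1 0) (λ.λ.λ.1)) ((λ.0) (λ.0)))) ((λ.λ.0) ((λ.0) ((λ.λ.1 0) (λ.λ.λ.1)) ((λ.0) (λ.0))) ((λ.0) ((λ.λ.1 0) (λ.λ.λ.1)) ((λ.0) (λ.0))))
  step 7: (λ.0) ((λ.λ.1 0) (λ.λ.λ.1)) ((λ.0) (λ.0)) ((λ.0) ((λ.λ.1 0) (λ.λ.λ.1)) ((λ.0) (λ.0)))
  step 8: (λ.λ.1 0) (λ.λ.λ.1) ((λ.0) (λ.0)) ((λ.0) ((λ.λ.1 0) (λ.λ.λ.1)) ((λ.0) (λ.0)))
  step 9: (λ.(λ.λ.λ.1) 0) ((λ.0) (λ.0)) ((λ.0) ((λ.λ.1 0) (λ.λ.λ.1)) ((λ.0) (λ.0)))
  step 10: (λ.λ.λ.1) ((λ.0) (λ.0)) ((λ.0) ((λ.λ.1 0) (λ.λ.λ.1)) ((λ.0) (λ.0)))
  step 11: (λ.λ.1) ((λ.0) ((λ.λ.1 0) (λ.λ.λ.1)) ((λ.0) (λ.0)))
  step 12: λ.(λ.0) ((λ.λ.1 0) (λ.λ.λ.1)) ((λ.0) (λ.0))
  step 13: λ.(λ.λ.1 0) (λ.λ.λ.1) ((λ.0) (λ.0))
  step 14: λ.(λ.(λ.λ.λ.1) 0) ((λ.0) (λ.0))
  step 15: λ.(λ.λ.λ.1) ((λ.0) (λ.0))
  step 16: λ.λ.λ.1

Answer: SAME — A ⇓ λ.λ.λ.1, B ⇓ λ.λ.λ.1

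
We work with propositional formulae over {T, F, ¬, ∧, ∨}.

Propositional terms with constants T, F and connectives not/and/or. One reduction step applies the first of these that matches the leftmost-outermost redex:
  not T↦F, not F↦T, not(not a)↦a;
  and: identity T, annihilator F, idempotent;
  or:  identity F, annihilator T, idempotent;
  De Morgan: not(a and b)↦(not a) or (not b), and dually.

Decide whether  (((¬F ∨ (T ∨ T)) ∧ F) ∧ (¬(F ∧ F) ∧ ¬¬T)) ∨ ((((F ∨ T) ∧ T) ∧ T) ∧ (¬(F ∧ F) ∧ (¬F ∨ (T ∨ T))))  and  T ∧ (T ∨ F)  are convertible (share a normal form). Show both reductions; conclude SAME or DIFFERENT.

Term A:
  start: (((¬F ∨ (T ∨ T)) ∧ F) ∧ (¬(F ∧ F) ∧ ¬¬T)) ∨ ((((F ∨ T) ∧ T) ∧ T) ∧ (¬(F ∧ F) ∧ (¬F ∨ (T ∨ T))))
  →1  (F ∧ (¬(F ∧ F) ∧ ¬¬T)) ∨ ((((F ∨ T) ∧ T) ∧ T) ∧ (¬(F ∧ F) ∧ (¬F ∨ (T ∨ T))))
  →2  F ∨ ((((F ∨ T) ∧ T) ∧ T) ∧ (¬(F ∧ F) ∧ (¬F ∨ (T ∨ T))))
  →3  (((F ∨ T) ∧ T) ∧ T) ∧ (¬(F ∧ F) ∧ (¬F ∨ (T ∨ T)))
  →4  ((F ∨ T) ∧ T) ∧ (¬(F ∧ F) ∧ (¬F ∨ (T ∨ T)))
  →5  (F ∨ T) ∧ (¬(F ∧ F) ∧ (¬F ∨ (T ∨ T)))
  →6  T ∧ (¬(F ∧ F) ∧ (¬F ∨ (T ∨ T)))
  →7  ¬(F ∧ F) ∧ (¬F ∨ (T ∨ T))
  →8  (¬F ∨ ¬F) ∧ (¬F ∨ (T ∨ T))
  →9  ¬F ∧ (¬F ∨ (T ∨ T))
  →10  T ∧ (¬F ∨ (T ∨ T))
  →11  ¬F ∨ (T ∨ T)
  →12  T ∨ (T ∨ T)
  →13  T

Term B:
  start: T ∧ (T ∨ F)
  →1  T ∨ F
  →2  T

Answer: SAME — A ⇓ T, B ⇓ T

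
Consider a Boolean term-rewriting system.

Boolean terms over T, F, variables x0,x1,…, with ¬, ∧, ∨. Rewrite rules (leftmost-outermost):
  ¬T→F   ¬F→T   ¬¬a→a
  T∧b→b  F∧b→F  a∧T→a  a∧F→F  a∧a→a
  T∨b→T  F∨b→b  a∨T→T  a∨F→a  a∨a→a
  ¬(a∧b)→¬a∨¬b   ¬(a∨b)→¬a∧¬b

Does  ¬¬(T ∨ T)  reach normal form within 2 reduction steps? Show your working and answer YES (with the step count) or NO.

  start: ¬¬(T ∨ T)
  [1] T ∨ T
  [2] T

Answer: YES — reaches normal form T in 2 ≤ 2 steps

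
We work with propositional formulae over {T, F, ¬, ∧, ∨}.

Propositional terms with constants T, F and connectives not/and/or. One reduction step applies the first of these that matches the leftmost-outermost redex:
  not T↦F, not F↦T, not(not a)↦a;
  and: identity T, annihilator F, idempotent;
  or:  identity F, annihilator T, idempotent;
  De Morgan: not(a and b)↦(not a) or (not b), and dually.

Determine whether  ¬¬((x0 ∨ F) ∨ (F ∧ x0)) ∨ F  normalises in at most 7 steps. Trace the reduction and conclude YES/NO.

  start: ¬¬((x0 ∨ F) ∨ (F ∧ x0)) ∨ F
  →1  ¬¬((x0 ∨ F) ∨ (F ∧ x0))
  →2  (x0 ∨ F) ∨ (F ∧ x0)
  →3  x0 ∨ (F ∧ x0)
  →4  x0 ∨ F
  →5  x0

Answer: YES — reaches normal form x0 in 5 ≤ 7 steps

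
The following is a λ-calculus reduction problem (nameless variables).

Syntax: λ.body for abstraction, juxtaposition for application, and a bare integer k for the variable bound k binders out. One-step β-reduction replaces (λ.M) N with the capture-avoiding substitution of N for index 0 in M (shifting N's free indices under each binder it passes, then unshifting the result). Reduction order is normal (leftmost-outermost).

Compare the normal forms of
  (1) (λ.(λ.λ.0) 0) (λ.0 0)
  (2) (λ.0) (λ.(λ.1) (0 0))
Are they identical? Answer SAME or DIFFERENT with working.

Term A:
  start: (λ.(λ.λ.0) 0) (λ.0 0)
  step 1: (λ.λ.0) (λ.0 0)
  step 2: λ.0

Term B:
  start: (λ.0) (λ.(λ.1) (0 0))
  step 1: λ.(λ.1) (0 0)
  step 2: λ.0

Answer: SAME — A ⇓ λ.0, B ⇓ λ.0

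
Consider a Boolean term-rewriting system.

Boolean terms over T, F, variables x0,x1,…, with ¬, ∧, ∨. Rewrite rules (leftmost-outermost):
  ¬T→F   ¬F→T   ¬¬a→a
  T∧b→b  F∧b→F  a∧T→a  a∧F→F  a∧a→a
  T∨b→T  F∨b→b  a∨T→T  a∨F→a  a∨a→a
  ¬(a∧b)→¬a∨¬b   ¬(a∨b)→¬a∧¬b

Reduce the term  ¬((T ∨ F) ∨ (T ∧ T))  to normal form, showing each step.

  start: ¬((T ∨ F) ∨ (T ∧ T))
  step 1: ¬(T ∨ F) ∧ ¬(T ∧ T)
  step 2: (¬T ∧ ¬F) ∧ ¬(T ∧ T)
  step 3: (F ∧ ¬F) ∧ ¬(T ∧ T)
  step 4: F ∧ ¬(T ∧ T)
  step 5: F

Answer: normal form = F  (in 5 steps)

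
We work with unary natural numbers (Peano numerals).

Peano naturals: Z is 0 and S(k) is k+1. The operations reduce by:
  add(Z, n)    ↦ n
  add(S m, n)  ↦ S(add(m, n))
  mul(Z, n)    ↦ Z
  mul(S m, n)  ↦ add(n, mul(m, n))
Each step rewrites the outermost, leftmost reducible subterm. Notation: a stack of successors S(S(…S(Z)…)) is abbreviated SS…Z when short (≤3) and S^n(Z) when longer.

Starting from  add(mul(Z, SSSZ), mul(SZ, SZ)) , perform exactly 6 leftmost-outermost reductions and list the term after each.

  start: add(mul(Z, SSSZ), mul(SZ, SZ))
  →1  add(Z, mul(SZ, SZ))
  →2  mul(SZ, SZ)
  →3  add(SZ, mul(Z, SZ))
  →4  S(add(Z, mul(Z, SZ)))
  →5  S(mul(Z, SZ))
  →6  SZ

Answer: after 6 steps: SZ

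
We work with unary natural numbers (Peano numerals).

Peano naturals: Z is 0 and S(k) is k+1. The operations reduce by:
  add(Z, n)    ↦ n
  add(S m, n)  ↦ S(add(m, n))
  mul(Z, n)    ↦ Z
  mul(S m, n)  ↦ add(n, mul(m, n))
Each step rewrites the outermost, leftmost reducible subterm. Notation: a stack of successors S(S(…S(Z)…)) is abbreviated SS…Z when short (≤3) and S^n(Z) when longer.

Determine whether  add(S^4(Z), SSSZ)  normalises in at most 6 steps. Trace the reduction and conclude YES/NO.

Answer: YES — reaches normal form S^7(Z) in 5 ≤ 6 steps

Reduction:
  start: add(S^4(Z), SSSZ)
  step 1: S(add(SSSZ, SSSZ))
  step 2: S(S(add(SSZ, SSSZ)))
  step 3: S(S(S(add(SZ, SSSZ))))
  step 4: S(S(S(S(add(Z, SSSZ)))))
  step 5: S^7(Z)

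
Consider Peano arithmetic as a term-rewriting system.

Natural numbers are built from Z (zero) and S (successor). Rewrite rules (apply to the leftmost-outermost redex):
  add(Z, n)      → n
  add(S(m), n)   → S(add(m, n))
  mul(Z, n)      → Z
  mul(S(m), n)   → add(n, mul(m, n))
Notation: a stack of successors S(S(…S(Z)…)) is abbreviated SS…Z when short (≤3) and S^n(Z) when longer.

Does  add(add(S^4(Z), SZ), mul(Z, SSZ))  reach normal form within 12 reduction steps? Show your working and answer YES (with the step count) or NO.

Answer: YES — reaches normal form S^5(Z) in 12 ≤ 12 steps

Reduction:
  start: add(add(S^4(Z), SZ), mul(Z, SSZ))
  step 1: add(S(add(SSSZ, SZ)), mul(Z, SSZ))
  step 2: S(add(add(SSSZ, SZ), mul(Z, SSZ)))
  step 3: S(add(S(add(SSZ, SZ)), mul(Z, SSZ)))
  step 4: S(S(add(add(SSZ, SZ), mul(Z, SSZ))))
  step 5: S(S(add(S(add(SZ, SZ)), mul(Z, SSZ))))
  step 6: S(S(S(add(add(SZ, SZ), mul(Z, SSZ)))))
  step 7: S(S(S(add(S(add(Z, SZ)), mul(Z, SSZ)))))
  step 8: S(S(S(S(add(add(Z, SZ), mul(Z, SSZ))))))
  step 9: S(S(S(S(add(SZ, mul(Z, SSZ))))))
  step 10: S(S(S(S(S(add(Z, mul(Z, SSZ)))))))
  step 11: S(S(S(S(S(mul(Z, SSZ))))))
  step 12: S^5(Z)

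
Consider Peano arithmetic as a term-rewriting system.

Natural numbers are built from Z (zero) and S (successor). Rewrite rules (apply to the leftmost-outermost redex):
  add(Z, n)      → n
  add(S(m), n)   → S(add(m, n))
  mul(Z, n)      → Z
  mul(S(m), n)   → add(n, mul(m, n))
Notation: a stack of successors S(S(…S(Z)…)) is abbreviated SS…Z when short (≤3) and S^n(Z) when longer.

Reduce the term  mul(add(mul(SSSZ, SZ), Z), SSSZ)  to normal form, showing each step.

Answer: normal form = S^9(Z)  (in 30 steps)

Working:
  start: mul(add(mul(SSSZ, SZ), Z), SSSZ)
  step 1: mul(add(add(SZ, mul(SSZ, SZ)), Z), SSSZ)
  step 2: mul(add(S(add(Z, mul(SSZ, SZ))), Z), SSSZ)
  step 3: mul(S(add(add(Z, mul(SSZ, SZ)), Z)), SSSZ)
  step 4: add(SSSZ, mul(add(add(Z, mul(SSZ, SZ)), Z), SSSZ))
  step 5: S(add(SSZ, mul(add(add(Z, mul(SSZ, SZ)), Z), SSSZ)))
  step 6: S(S(add(SZ, mul(add(add(Z, mul(SSZ, SZ)), Z), SSSZ))))
  step 7: S(S(S(add(Z, mul(add(add(Z, mul(SSZ, SZ)), Z), SSSZ)))))
  step 8: S(S(S(mul(add(add(Z, mul(SSZ, SZ)), Z), SSSZ))))
  step 9: S(S(S(mul(add(mul(SSZ, SZ), Z), SSSZ))))
  step 10: S(S(S(mul(add(add(SZ, mul(SZ, SZ)), Z), SSSZ))))
  step 11: S(S(S(mul(add(S(add(Z, mul(SZ, SZ))), Z), SSSZ))))
  step 12: S(S(S(mul(S(add(add(Z, mul(SZ, SZ)), Z)), SSSZ))))
  step 13: S(S(S(add(SSSZ, mul(add(add(Z, mul(SZ, SZ)), Z), SSSZ)))))
  step 14: S(S(S(S(add(SSZ, mul(add(add(Z, mul(SZ, SZ)), Z), SSSZ))))))
  step 15: S(S(S(S(S(add(SZ, mul(add(add(Z, mul(SZ, SZ)), Z), SSSZ)))))))
  step 16: S(S(S(S(S(S(add(Z, mul(add(add(Z, mul(SZ, SZ)), Z), SSSZ))))))))
  step 17: S(S(S(S(S(S(mul(add(add(Z, mul(SZ, SZ)), Z), SSSZ)))))))
  step 18: S(S(S(S(S(S(mul(add(mul(SZ, SZ), Z), SSSZ)))))))
  step 19: S(S(S(S(S(S(mul(add(add(SZ, mul(Z, SZ)), Z), SSSZ)))))))
  step 20: S(S(S(S(S(S(mul(add(S(add(Z, mul(Z, SZ))), Z), SSSZ)))))))
  step 21: S(S(S(S(S(S(mul(S(add(add(Z, mul(Z, SZ)), Z)), SSSZ)))))))
  step 22: S(S(S(S(S(S(add(SSSZ, mul(add(add(Z, mul(Z, SZ)), Z), SSSZ))))))))
  step 23: S(S(S(S(S(S(S(add(SSZ, mul(add(add(Z, mul(Z, SZ)), Z), SSSZ)))))))))
  step 24: S(S(S(S(S(S(S(S(add(SZ, mul(add(add(Z, mul(Z, SZ)), Z), SSSZ))))))))))
  step 25: S(S(S(S(S(S(S(S(S(add(Z, mul(add(add(Z, mul(Z, SZ)), Z), SSSZ)))))))))))
  step 26: S(S(S(S(S(S(S(S(S(mul(add(add(Z, mul(Z, SZ)), Z), SSSZ))))))))))
  step 27: S(S(S(S(S(S(S(S(S(mul(add(mul(Z, SZ), Z), SSSZ))))))))))
  step 28: S(S(S(S(S(S(S(S(S(mul(add(Z, Z), SSSZ))))))))))
  step 29: S(S(S(S(S(S(S(S(S(mul(Z, SSSZ))))))))))
  step 30: S^9(Z)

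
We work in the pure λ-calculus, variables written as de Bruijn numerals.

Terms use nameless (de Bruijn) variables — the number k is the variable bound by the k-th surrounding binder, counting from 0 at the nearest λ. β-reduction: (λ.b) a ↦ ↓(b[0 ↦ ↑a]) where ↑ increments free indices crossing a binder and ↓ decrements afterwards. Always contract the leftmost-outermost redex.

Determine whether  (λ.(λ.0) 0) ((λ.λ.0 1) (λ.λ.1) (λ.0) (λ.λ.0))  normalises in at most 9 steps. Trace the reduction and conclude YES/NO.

Answer: YES — reaches normal form λ.λ.λ.0 in 6 ≤ 9 steps

Working:
  start: (λ.(λ.0) 0) ((λ.λ.0 1) (λ.λ.1) (λ.0) (λ.λ.0))
  →1  (λ.0) ((λ.λ.0 1) (λ.λ.1) (λ.0) (λ.λ.0))
  →2  (λ.λ.0 1) (λ.λ.1) (λ.0) (λ.λ.0)
  →3  (λ.0 (λ.λ.1)) (λ.0) (λ.λ.0)
  →4  (λ.0) (λ.λ.1) (λ.λ.0)
  →5  (λ.λ.1) (λ.λ.0)
  →6  λ.λ.λ.0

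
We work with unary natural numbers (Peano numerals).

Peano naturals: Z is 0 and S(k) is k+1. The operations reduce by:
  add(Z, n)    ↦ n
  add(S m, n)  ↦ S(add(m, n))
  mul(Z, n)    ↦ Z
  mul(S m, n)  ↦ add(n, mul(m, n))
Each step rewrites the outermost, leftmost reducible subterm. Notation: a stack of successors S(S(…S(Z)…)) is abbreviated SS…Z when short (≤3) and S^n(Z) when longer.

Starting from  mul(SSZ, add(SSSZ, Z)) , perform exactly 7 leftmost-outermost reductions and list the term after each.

Answer: after 7 steps: S(S(S(add(add(Z, Z), mul(SZ, add(SSSZ, Z))))))

Derivation:
  start: mul(SSZ, add(SSSZ, Z))
  [1] add(add(SSSZ, Z), mul(SZ, add(SSSZ, Z)))
  [2] add(S(add(SSZ, Z)), mul(SZ, add(SSSZ, Z)))
  [3] S(add(add(SSZ, Z), mul(SZ, add(SSSZ, Z))))
  [4] S(add(S(add(SZ, Z)), mul(SZ, add(SSSZ, Z))))
  [5] S(S(add(add(SZ, Z), mul(SZ, add(SSSZ, Z)))))
  [6] S(S(add(S(add(Z, Z)), mul(SZ, add(SSSZ, Z)))))
  [7] S(S(S(add(add(Z, Z), mul(SZ, add(SSSZ, Z))))))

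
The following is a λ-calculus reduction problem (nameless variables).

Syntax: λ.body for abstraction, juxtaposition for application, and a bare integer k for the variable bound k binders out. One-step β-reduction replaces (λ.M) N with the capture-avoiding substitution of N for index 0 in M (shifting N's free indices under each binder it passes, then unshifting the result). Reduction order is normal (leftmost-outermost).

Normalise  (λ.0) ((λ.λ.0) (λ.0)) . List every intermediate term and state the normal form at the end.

  start: (λ.0) ((λ.λ.0) (λ.0))
  [1] (λ.λ.0) (λ.0)
  [2] λ.0

Answer: normal form = λ.0  (in 2 steps)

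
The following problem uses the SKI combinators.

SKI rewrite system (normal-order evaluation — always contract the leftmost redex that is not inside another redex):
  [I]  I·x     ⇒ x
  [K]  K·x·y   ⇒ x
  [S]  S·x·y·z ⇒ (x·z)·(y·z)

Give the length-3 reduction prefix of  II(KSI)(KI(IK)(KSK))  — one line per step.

Answer: after 3 steps: S(KI(IK)(KSK))

Reduction:
  start: II(KSI)(KI(IK)(KSK))
  step 1: I(KSI)(KI(IK)(KSK))
  step 2: KSI(KI(IK)(KSK))
  step 3: S(KI(IK)(KSK))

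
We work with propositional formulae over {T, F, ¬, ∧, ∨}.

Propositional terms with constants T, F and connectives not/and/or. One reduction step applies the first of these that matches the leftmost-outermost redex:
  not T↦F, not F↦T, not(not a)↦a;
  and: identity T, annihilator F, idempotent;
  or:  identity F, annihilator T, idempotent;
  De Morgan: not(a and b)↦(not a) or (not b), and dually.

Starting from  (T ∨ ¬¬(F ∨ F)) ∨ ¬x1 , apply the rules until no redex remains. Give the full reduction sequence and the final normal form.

Answer: normal form = T  (in 2 steps)

Reduction:
  start: (T ∨ ¬¬(F ∨ F)) ∨ ¬x1
  step 1: T ∨ ¬x1
  step 2: T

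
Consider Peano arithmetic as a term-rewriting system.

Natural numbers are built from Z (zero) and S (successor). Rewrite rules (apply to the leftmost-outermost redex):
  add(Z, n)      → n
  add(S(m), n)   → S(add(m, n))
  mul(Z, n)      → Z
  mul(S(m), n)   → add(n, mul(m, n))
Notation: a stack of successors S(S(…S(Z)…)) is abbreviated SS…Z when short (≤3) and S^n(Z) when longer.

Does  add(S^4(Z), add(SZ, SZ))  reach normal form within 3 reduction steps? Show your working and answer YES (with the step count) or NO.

  start: add(S^4(Z), add(SZ, SZ))
  step 1: S(add(SSSZ, add(SZ, SZ)))
  step 2: S(S(add(SSZ, add(SZ, SZ))))
  step 3: S(S(S(add(SZ, add(SZ, SZ)))))

Answer: NO — after 3 steps the term is S(S(S(add(SZ, add(SZ, SZ))))), not yet normal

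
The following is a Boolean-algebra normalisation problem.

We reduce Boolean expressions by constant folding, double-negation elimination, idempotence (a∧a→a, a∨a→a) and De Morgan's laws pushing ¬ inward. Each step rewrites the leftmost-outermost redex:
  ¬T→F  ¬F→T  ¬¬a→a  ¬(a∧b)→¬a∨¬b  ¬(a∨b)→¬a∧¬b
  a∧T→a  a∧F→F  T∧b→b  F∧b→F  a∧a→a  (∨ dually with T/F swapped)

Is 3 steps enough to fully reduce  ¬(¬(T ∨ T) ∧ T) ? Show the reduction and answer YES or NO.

  start: ¬(¬(T ∨ T) ∧ T)
  step 1: ¬¬(T ∨ T) ∨ ¬T
  step 2: (T ∨ T) ∨ ¬T
  step 3: T ∨ ¬T

Answer: NO — after 3 steps the term is T ∨ ¬T, not yet normal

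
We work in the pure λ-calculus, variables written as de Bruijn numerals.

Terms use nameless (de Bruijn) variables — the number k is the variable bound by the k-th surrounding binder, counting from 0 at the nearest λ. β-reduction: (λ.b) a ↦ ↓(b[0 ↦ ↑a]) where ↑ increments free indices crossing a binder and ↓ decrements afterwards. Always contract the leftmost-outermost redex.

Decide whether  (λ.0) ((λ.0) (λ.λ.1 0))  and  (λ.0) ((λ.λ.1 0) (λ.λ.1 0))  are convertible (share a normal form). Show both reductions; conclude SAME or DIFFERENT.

Term A:
  start: (λ.0) ((λ.0) (λ.λ.1 0))
  step 1: (λ.0) (λ.λ.1 0)
  step 2: λ.λ.1 0

Term B:
  start: (λ.0) ((λ.λ.1 0) (λ.λ.1 0))
  step 1: (λ.λ.1 0) (λ.λ.1 0)
  step 2: λ.(λ.λ.1 0) 0
  step 3: λ.λ.1 0

Answer: SAME — A ⇓ λ.λ.1 0, B ⇓ λ.λ.1 0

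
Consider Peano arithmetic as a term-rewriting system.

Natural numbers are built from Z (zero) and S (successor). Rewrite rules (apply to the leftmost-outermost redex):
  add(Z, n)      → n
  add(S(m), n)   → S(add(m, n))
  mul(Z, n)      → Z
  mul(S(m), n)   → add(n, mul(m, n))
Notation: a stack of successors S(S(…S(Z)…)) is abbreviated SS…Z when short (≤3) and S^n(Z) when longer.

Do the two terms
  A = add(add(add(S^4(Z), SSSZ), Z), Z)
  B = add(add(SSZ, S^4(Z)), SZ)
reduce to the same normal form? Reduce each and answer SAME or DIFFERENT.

Answer: SAME — A ⇓ S^7(Z), B ⇓ S^7(Z)

Derivation:
Term A:
  start: add(add(add(S^4(Z), SSSZ), Z), Z)
  [1] add(add(S(add(SSSZ, SSSZ)), Z), Z)
  [2] add(S(add(add(SSSZ, SSSZ), Z)), Z)
  [3] S(add(add(add(SSSZ, SSSZ), Z), Z))
  [4] S(add(add(S(add(SSZ, SSSZ)), Z), Z))
  [5] S(add(S(add(add(SSZ, SSSZ), Z)), Z))
  [6] S(S(add(add(add(SSZ, SSSZ), Z), Z)))
  [7] S(S(add(add(S(add(SZ, SSSZ)), Z), Z)))
  [8] S(S(add(S(add(add(SZ, SSSZ), Z)), Z)))
  [9] S(S(S(add(add(add(SZ, SSSZ), Z), Z))))
  [10] S(S(S(add(add(S(add(Z, SSSZ)), Z), Z))))
  [11] S(S(S(add(S(add(add(Z, SSSZ), Z)), Z))))
  [12] S(S(S(S(add(add(add(Z, SSSZ), Z), Z)))))
  [13] S(S(S(S(add(add(SSSZ, Z), Z)))))
  [14] S(S(S(S(add(S(add(SSZ, Z)), Z)))))
  [15] S(S(S(S(S(add(add(SSZ, Z), Z))))))
  [16] S(S(S(S(S(add(S(add(SZ, Z)), Z))))))
  [17] S(S(S(S(S(S(add(add(SZ, Z), Z)))))))
  [18] S(S(S(S(S(S(add(S(add(Z, Z)), Z)))))))
  [19] S(S(S(S(S(S(S(add(add(Z, Z), Z))))))))
  [20] S(S(S(S(S(S(S(add(Z, Z))))))))
  [21] S^7(Z)

Term B:
  start: add(add(SSZ, S^4(Z)), SZ)
  [1] add(S(add(SZ, S^4(Z))), SZ)
  [2] S(add(add(SZ, S^4(Z)), SZ))
  [3] S(add(S(add(Z, S^4(Z))), SZ))
  [4] S(S(add(add(Z, S^4(Z)), SZ)))
  [5] S(S(add(S^4(Z), SZ)))
  [6] S(S(S(add(SSSZ, SZ))))
  [7] S(S(S(S(add(SSZ, SZ)))))
  [8] S(S(S(S(S(add(SZ, SZ))))))
  [9] S(S(S(S(S(S(add(Z, SZ)))))))
  [10] S^7(Z)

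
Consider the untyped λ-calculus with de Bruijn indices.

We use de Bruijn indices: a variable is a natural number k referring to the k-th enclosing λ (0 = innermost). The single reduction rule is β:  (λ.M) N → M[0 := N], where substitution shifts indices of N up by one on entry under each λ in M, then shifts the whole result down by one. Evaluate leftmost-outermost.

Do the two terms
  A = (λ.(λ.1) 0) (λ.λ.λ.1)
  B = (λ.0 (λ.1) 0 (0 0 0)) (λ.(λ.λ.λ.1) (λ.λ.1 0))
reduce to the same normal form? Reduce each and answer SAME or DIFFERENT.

Term A:
  start: (λ.(λ.1) 0) (λ.λ.λ.1)
  step 1: (λ.λ.λ.λ.1) (λ.λ.λ.1)
  step 2: λ.λ.λ.1

Term B:
  start: (λ.0 (λ.1) 0 (0 0 0)) (λ.(λ.λ.λ.1) (λ.λ.1 0))
  step 1: (λ.(λ.λ.λ.1) (λ.λ.1 0)) (λ.λ.(λ.λ.λ.1) (λ.λ.1 0)) (λ.(λ.λ.λ.1) (λ.λ.1 0)) ((λ.(λ.λ.λ.1) (λ.λ.1 0)) (λ.(λ.λ.λ.1) (λ.λ.1 0)) (λ.(λ.λ.λ.1) (λ.λ.1 0)))
  step 2: (λ.λ.λ.1) (λ.λ.1 0) (λ.(λ.λ.λ.1) (λ.λ.1 0)) ((λ.(λ.λ.λ.1) (λ.λ.1 0)) (λ.(λ.λ.λ.1) (λ.λ.1 0)) (λ.(λ.λ.λ.1) (λ.λ.1 0)))
  step 3: (λ.λ.1) (λ.(λ.λ.λ.1) (λ.λ.1 0)) ((λ.(λ.λ.λ.1) (λ.λ.1 0)) (λ.(λ.λ.λ.1) (λ.λ.1 0)) (λ.(λ.λ.λ.1) (λ.λ.1 0)))
  step 4: (λ.λ.(λ.λ.λ.1) (λ.λ.1 0)) ((λ.(λ.λ.λ.1) (λ.λ.1 0)) (λ.(λ.λ.λ.1) (λ.λ.1 0)) (λ.(λ.λ.λ.1) (λ.λ.1 0)))
  step 5: λ.(λ.λ.λ.1) (λ.λ.1 0)
  step 6: λ.λ.λ.1

Answer: SAME — A ⇓ λ.λ.λ.1, B ⇓ λ.λ.λ.1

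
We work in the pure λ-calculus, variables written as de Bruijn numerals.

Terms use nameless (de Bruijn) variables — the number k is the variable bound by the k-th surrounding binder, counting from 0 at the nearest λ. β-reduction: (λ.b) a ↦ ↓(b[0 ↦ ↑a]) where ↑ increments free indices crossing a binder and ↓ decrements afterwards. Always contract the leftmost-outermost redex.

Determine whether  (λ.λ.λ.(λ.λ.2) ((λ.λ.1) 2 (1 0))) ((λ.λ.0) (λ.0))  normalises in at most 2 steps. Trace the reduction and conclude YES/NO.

Answer: YES — reaches normal form λ.λ.λ.1 in 2 ≤ 2 steps

Derivation:
  start: (λ.λ.λ.(λ.λ.2) ((λ.λ.1) 2 (1 0))) ((λ.λ.0) (λ.0))
  →1  λ.λ.(λ.λ.2) ((λ.λ.1) ((λ.λ.0) (λ.0)) (1 0))
  →2  λ.λ.λ.1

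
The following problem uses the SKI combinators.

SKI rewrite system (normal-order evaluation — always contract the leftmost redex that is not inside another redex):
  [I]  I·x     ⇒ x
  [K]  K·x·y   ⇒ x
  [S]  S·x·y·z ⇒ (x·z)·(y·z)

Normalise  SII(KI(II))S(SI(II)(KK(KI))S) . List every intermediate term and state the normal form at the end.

Answer: normal form = SK  (in 14 steps)

Reduction:
  start: SII(KI(II))S(SI(II)(KK(KI))S)
  step 1: I(KI(II))(I(KI(II)))S(SI(II)(KK(KI))S)
  step 2: KI(II)(I(KI(II)))S(SI(II)(KK(KI))S)
  step 3: I(I(KI(II)))S(SI(II)(KK(KI))S)
  step 4: I(KI(II))S(SI(II)(KK(KI))S)
  step 5: KI(II)S(SI(II)(KK(KI))S)
  step 6: IS(SI(II)(KK(KI))S)
  step 7: S(SI(II)(KK(KI))S)
  step 8: S(I(KK(KI))(II(KK(KI)))S)
  step 9: S(KK(KI)(II(KK(KI)))S)
  step 10: S(K(II(KK(KI)))S)
  step 11: S(II(KK(KI)))
  step 12: S(I(KK(KI)))
  step 13: S(KK(KI))
  step 14: SK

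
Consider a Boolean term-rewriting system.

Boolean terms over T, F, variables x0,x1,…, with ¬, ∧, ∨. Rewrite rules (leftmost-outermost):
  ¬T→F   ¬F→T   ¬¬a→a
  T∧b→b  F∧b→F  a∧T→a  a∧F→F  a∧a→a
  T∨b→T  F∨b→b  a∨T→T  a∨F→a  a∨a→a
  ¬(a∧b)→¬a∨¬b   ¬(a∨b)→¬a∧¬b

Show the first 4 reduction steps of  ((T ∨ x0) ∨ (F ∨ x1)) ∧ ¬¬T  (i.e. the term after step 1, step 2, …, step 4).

  start: ((T ∨ x0) ∨ (F ∨ x1)) ∧ ¬¬T
  step 1: (T ∨ (F ∨ x1)) ∧ ¬¬T
  step 2: T ∧ ¬¬T
  step 3: ¬¬T
  step 4: T

Answer: after 4 steps: T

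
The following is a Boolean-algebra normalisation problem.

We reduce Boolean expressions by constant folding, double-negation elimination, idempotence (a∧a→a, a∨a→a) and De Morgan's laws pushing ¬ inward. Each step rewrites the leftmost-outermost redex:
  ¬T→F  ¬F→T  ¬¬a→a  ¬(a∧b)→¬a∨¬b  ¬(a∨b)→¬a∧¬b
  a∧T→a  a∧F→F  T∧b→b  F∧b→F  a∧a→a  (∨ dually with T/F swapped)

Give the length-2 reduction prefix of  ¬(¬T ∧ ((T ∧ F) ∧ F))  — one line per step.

Answer: after 2 steps: T ∨ ¬((T ∧ F) ∧ F)

Working:
  start: ¬(¬T ∧ ((T ∧ F) ∧ F))
  →1  ¬¬T ∨ ¬((T ∧ F) ∧ F)
  →2  T ∨ ¬((T ∧ F) ∧ F)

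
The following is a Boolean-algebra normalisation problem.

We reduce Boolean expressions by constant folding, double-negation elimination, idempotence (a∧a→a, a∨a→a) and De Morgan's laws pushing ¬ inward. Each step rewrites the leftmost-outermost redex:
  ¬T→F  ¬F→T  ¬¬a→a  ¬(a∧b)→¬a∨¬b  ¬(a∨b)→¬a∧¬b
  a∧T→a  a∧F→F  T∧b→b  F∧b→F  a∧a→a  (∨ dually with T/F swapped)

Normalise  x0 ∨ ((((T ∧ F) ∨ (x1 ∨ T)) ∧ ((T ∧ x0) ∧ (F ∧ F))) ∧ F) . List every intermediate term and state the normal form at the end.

  start: x0 ∨ ((((T ∧ F) ∨ (x1 ∨ T)) ∧ ((T ∧ x0) ∧ (F ∧ F))) ∧ F)
  →1  x0 ∨ F
  →2  x0

Answer: normal form = x0  (in 2 steps)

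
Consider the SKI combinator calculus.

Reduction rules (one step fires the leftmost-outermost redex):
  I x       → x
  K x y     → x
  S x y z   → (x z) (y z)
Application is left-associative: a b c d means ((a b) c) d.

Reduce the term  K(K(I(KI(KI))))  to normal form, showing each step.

Answer: normal form = K(KI)  (in 2 steps)

Reduction:
  start: K(K(I(KI(KI))))
  →1  K(K(KI(KI)))
  →2  K(KI)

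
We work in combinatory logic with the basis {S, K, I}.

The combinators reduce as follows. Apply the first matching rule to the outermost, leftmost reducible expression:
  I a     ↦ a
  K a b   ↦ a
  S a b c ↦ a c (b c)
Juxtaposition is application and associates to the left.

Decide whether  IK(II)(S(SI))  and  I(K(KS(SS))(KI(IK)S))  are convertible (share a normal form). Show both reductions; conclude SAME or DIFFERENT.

Answer: DIFFERENT — A ⇓ I, B ⇓ S

Reduction:
Term A:
  start: IK(II)(S(SI))
  [1] K(II)(S(SI))
  [2] II
  [3] I

Term B:
  start: I(K(KS(SS))(KI(IK)S))
  [1] K(KS(SS))(KI(IK)S)
  [2] KS(SS)
  [3] S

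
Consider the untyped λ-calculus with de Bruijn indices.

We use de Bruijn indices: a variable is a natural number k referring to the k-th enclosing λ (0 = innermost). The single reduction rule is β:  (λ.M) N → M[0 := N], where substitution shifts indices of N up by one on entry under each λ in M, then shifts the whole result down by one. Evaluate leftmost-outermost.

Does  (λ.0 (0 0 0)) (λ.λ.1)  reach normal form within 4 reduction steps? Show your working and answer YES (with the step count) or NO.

  start: (λ.0 (0 0 0)) (λ.λ.1)
  →1  (λ.λ.1) ((λ.λ.1) (λ.λ.1) (λ.λ.1))
  →2  λ.(λ.λ.1) (λ.λ.1) (λ.λ.1)
  →3  λ.(λ.λ.λ.1) (λ.λ.1)
  →4  λ.λ.λ.1

Answer: YES — reaches normal form λ.λ.λ.1 in 4 ≤ 4 steps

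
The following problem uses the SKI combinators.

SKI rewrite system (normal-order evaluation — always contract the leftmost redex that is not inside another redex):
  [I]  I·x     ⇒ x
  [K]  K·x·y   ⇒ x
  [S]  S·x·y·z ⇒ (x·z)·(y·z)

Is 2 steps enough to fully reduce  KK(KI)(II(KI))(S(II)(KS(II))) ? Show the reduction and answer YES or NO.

Answer: NO — after 2 steps the term is II(KI), not yet normal

Working:
  start: KK(KI)(II(KI))(S(II)(KS(II)))
  [1] K(II(KI))(S(II)(KS(II)))
  [2] II(KI)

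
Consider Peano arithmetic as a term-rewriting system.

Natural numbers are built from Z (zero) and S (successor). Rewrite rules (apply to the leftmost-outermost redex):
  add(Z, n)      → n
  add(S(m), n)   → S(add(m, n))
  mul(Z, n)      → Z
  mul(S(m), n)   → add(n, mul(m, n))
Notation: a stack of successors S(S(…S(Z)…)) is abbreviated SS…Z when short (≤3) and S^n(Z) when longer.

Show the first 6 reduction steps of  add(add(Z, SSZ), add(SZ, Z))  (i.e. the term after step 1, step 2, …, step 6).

Answer: after 6 steps: SSSZ

Derivation:
  start: add(add(Z, SSZ), add(SZ, Z))
  →1  add(SSZ, add(SZ, Z))
  →2  S(add(SZ, add(SZ, Z)))
  →3  S(S(add(Z, add(SZ, Z))))
  →4  S(S(add(SZ, Z)))
  →5  S(S(S(add(Z, Z))))
  →6  SSSZ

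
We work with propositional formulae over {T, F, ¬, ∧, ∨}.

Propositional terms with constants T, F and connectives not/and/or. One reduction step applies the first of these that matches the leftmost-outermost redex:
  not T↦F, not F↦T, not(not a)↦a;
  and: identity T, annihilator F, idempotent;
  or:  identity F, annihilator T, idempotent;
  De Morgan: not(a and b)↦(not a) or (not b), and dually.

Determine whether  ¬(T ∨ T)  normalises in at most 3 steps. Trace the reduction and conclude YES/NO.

Answer: YES — reaches normal form F in 3 ≤ 3 steps

Reduction:
  start: ¬(T ∨ T)
  [1] ¬T ∧ ¬T
  [2] ¬T
  [3] F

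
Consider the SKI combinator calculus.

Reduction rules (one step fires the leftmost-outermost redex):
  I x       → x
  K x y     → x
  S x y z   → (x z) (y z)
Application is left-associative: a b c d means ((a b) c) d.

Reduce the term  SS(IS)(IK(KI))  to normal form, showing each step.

  start: SS(IS)(IK(KI))
  step 1: S(IK(KI))(IS(IK(KI)))
  step 2: S(K(KI))(IS(IK(KI)))
  step 3: S(K(KI))(S(IK(KI)))
  step 4: S(K(KI))(S(K(KI)))

Answer: normal form = S(K(KI))(S(K(KI)))  (in 4 steps)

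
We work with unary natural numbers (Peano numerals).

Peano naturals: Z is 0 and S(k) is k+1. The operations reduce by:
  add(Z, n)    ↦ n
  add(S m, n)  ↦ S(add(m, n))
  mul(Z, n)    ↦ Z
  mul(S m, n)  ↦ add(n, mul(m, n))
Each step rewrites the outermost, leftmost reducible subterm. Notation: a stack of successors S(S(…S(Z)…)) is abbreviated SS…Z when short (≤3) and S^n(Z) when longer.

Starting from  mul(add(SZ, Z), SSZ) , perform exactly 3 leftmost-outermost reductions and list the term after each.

Answer: after 3 steps: S(add(SZ, mul(add(Z, Z), SSZ)))

Working:
  start: mul(add(SZ, Z), SSZ)
  step 1: mul(S(add(Z, Z)), SSZ)
  step 2: add(SSZ, mul(add(Z, Z), SSZ))
  step 3: S(add(SZ, mul(add(Z, Z), SSZ)))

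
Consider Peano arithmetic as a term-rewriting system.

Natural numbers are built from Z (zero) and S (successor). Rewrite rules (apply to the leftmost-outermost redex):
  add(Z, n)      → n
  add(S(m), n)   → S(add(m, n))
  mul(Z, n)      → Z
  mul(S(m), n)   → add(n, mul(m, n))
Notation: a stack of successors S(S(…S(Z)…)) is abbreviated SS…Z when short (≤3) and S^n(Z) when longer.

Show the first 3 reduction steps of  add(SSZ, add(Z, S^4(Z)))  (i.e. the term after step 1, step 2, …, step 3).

  start: add(SSZ, add(Z, S^4(Z)))
  →1  S(add(SZ, add(Z, S^4(Z))))
  →2  S(S(add(Z, add(Z, S^4(Z)))))
  →3  S(S(add(Z, S^4(Z))))

Answer: after 3 steps: S(S(add(Z, S^4(Z))))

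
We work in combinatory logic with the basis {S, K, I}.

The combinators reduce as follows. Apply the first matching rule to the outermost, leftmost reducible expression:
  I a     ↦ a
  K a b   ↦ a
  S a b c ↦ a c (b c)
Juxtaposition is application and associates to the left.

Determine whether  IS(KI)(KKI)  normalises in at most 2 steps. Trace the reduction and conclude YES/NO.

  start: IS(KI)(KKI)
  →1  S(KI)(KKI)
  →2  S(KI)K

Answer: YES — reaches normal form S(KI)K in 2 ≤ 2 steps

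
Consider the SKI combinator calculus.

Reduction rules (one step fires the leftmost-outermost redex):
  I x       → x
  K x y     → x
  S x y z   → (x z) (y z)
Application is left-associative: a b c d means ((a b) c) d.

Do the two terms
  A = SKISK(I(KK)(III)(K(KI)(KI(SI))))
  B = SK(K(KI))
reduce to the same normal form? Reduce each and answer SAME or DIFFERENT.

Term A:
  start: SKISK(I(KK)(III)(K(KI)(KI(SI))))
  [1] KS(IS)K(I(KK)(III)(K(KI)(KI(SI))))
  [2] SK(I(KK)(III)(K(KI)(KI(SI))))
  [3] SK(KK(III)(K(KI)(KI(SI))))
  [4] SK(K(K(KI)(KI(SI))))
  [5] SK(K(KI))

Term B:
  start: SK(K(KI))

Answer: SAME — A ⇓ SK(K(KI)), B ⇓ SK(K(KI))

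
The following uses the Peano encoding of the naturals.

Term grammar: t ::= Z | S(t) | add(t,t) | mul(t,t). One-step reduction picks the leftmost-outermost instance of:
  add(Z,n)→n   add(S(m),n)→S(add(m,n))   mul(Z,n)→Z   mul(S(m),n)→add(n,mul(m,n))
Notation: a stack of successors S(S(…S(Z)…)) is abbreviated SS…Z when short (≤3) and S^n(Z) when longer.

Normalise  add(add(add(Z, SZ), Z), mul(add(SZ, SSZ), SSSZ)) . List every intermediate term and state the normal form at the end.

Answer: normal form = S^10(Z)  (in 23 steps)

Working:
  start: add(add(add(Z, SZ), Z), mul(add(SZ, SSZ), SSSZ))
  [1] add(add(SZ, Z), mul(add(SZ, SSZ), SSSZ))
  [2] add(S(add(Z, Z)), mul(add(SZ, SSZ), SSSZ))
  [3] S(add(add(Z, Z), mul(add(SZ, SSZ), SSSZ)))
  [4] S(add(Z, mul(add(SZ, SSZ), SSSZ)))
  [5] S(mul(add(SZ, SSZ), SSSZ))
  [6] S(mul(S(add(Z, SSZ)), SSSZ))
  [7] S(add(SSSZ, mul(add(Z, SSZ), SSSZ)))
  [8] S(S(add(SSZ, mul(add(Z, SSZ), SSSZ))))
  [9] S(S(S(add(SZ, mul(add(Z, SSZ), SSSZ)))))
  [10] S(S(S(S(add(Z, mul(add(Z, SSZ), SSSZ))))))
  [11] S(S(S(S(mul(add(Z, SSZ), SSSZ)))))
  [12] S(S(S(S(mul(SSZ, SSSZ)))))
  [13] S(S(S(S(add(SSSZ, mul(SZ, SSSZ))))))
  [14] S(S(S(S(S(add(SSZ, mul(SZ, SSSZ)))))))
  [15] S(S(S(S(S(S(add(SZ, mul(SZ, SSSZ))))))))
  [16] S(S(S(S(S(S(S(add(Z, mul(SZ, SSSZ)))))))))
  [17] S(S(S(S(S(S(S(mul(SZ, SSSZ))))))))
  [18] S(S(S(S(S(S(S(add(SSSZ, mul(Z, SSSZ)))))))))
  [19] S(S(S(S(S(S(S(S(add(SSZ, mul(Z, SSSZ))))))))))
  [20] S(S(S(S(S(S(S(S(S(add(SZ, mul(Z, SSSZ)))))))))))
  [21] S(S(S(S(S(S(S(S(S(S(add(Z, mul(Z, SSSZ))))))))))))
  [22] S(S(S(S(S(S(S(S(S(S(mul(Z, SSSZ)))))))))))
  [23] S^10(Z)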